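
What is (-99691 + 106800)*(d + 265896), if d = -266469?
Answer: -4073457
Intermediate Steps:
(-99691 + 106800)*(d + 265896) = (-99691 + 106800)*(-266469 + 265896) = 7109*(-573) = -4073457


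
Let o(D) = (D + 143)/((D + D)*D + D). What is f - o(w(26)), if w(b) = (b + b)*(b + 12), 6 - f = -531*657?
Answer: 209622435125/600856 ≈ 3.4887e+5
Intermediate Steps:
f = 348873 (f = 6 - (-531)*657 = 6 - 1*(-348867) = 6 + 348867 = 348873)
w(b) = 2*b*(12 + b) (w(b) = (2*b)*(12 + b) = 2*b*(12 + b))
o(D) = (143 + D)/(D + 2*D**2) (o(D) = (143 + D)/((2*D)*D + D) = (143 + D)/(2*D**2 + D) = (143 + D)/(D + 2*D**2))
f - o(w(26)) = 348873 - (143 + 2*26*(12 + 26))/((2*26*(12 + 26))*(1 + 2*(2*26*(12 + 26)))) = 348873 - (143 + 2*26*38)/((2*26*38)*(1 + 2*(2*26*38))) = 348873 - (143 + 1976)/(1976*(1 + 2*1976)) = 348873 - 2119/(1976*(1 + 3952)) = 348873 - 2119/(1976*3953) = 348873 - 1*163/600856 = 348873 - 163/600856 = 209622435125/600856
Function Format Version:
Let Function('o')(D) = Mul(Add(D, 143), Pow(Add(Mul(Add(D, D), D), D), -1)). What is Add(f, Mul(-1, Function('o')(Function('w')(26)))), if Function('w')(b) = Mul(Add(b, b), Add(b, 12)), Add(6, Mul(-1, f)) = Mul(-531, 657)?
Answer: Rational(209622435125, 600856) ≈ 3.4887e+5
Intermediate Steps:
f = 348873 (f = Add(6, Mul(-1, Mul(-531, 657))) = Add(6, Mul(-1, -348867)) = Add(6, 348867) = 348873)
Function('w')(b) = Mul(2, b, Add(12, b)) (Function('w')(b) = Mul(Mul(2, b), Add(12, b)) = Mul(2, b, Add(12, b)))
Function('o')(D) = Mul(Pow(Add(D, Mul(2, Pow(D, 2))), -1), Add(143, D)) (Function('o')(D) = Mul(Add(143, D), Pow(Add(Mul(Mul(2, D), D), D), -1)) = Mul(Add(143, D), Pow(Add(Mul(2, Pow(D, 2)), D), -1)) = Mul(Add(143, D), Pow(Add(D, Mul(2, Pow(D, 2))), -1)) = Mul(Pow(Add(D, Mul(2, Pow(D, 2))), -1), Add(143, D)))
Add(f, Mul(-1, Function('o')(Function('w')(26)))) = Add(348873, Mul(-1, Mul(Pow(Mul(2, 26, Add(12, 26)), -1), Pow(Add(1, Mul(2, Mul(2, 26, Add(12, 26)))), -1), Add(143, Mul(2, 26, Add(12, 26)))))) = Add(348873, Mul(-1, Mul(Pow(Mul(2, 26, 38), -1), Pow(Add(1, Mul(2, Mul(2, 26, 38))), -1), Add(143, Mul(2, 26, 38))))) = Add(348873, Mul(-1, Mul(Pow(1976, -1), Pow(Add(1, Mul(2, 1976)), -1), Add(143, 1976)))) = Add(348873, Mul(-1, Mul(Rational(1, 1976), Pow(Add(1, 3952), -1), 2119))) = Add(348873, Mul(-1, Mul(Rational(1, 1976), Pow(3953, -1), 2119))) = Add(348873, Mul(-1, Mul(Rational(1, 1976), Rational(1, 3953), 2119))) = Add(348873, Mul(-1, Rational(163, 600856))) = Add(348873, Rational(-163, 600856)) = Rational(209622435125, 600856)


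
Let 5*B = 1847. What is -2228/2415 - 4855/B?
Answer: -62739241/4460505 ≈ -14.066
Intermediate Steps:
B = 1847/5 (B = (⅕)*1847 = 1847/5 ≈ 369.40)
-2228/2415 - 4855/B = -2228/2415 - 4855/1847/5 = -2228*1/2415 - 4855*5/1847 = -2228/2415 - 24275/1847 = -62739241/4460505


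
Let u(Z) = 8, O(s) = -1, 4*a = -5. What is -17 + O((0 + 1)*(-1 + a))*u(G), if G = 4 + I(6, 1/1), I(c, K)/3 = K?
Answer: -25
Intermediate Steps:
a = -5/4 (a = (¼)*(-5) = -5/4 ≈ -1.2500)
I(c, K) = 3*K
G = 7 (G = 4 + 3/1 = 4 + 3*1 = 4 + 3 = 7)
-17 + O((0 + 1)*(-1 + a))*u(G) = -17 - 1*8 = -17 - 8 = -25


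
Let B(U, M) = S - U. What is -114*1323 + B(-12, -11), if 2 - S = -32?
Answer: -150776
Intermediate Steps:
S = 34 (S = 2 - 1*(-32) = 2 + 32 = 34)
B(U, M) = 34 - U
-114*1323 + B(-12, -11) = -114*1323 + (34 - 1*(-12)) = -150822 + (34 + 12) = -150822 + 46 = -150776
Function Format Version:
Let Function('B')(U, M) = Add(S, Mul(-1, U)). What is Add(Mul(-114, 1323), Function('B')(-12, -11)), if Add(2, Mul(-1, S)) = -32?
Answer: -150776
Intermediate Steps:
S = 34 (S = Add(2, Mul(-1, -32)) = Add(2, 32) = 34)
Function('B')(U, M) = Add(34, Mul(-1, U))
Add(Mul(-114, 1323), Function('B')(-12, -11)) = Add(Mul(-114, 1323), Add(34, Mul(-1, -12))) = Add(-150822, Add(34, 12)) = Add(-150822, 46) = -150776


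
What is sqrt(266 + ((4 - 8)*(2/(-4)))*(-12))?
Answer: 11*sqrt(2) ≈ 15.556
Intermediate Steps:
sqrt(266 + ((4 - 8)*(2/(-4)))*(-12)) = sqrt(266 - 8*(-1)/4*(-12)) = sqrt(266 - 4*(-1/2)*(-12)) = sqrt(266 + 2*(-12)) = sqrt(266 - 24) = sqrt(242) = 11*sqrt(2)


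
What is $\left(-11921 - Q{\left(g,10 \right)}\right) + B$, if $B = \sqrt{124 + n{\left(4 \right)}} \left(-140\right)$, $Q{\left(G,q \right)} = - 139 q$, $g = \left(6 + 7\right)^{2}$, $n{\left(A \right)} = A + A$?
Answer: $-10531 - 280 \sqrt{33} \approx -12139.0$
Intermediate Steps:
$n{\left(A \right)} = 2 A$
$g = 169$ ($g = 13^{2} = 169$)
$B = - 280 \sqrt{33}$ ($B = \sqrt{124 + 2 \cdot 4} \left(-140\right) = \sqrt{124 + 8} \left(-140\right) = \sqrt{132} \left(-140\right) = 2 \sqrt{33} \left(-140\right) = - 280 \sqrt{33} \approx -1608.5$)
$\left(-11921 - Q{\left(g,10 \right)}\right) + B = \left(-11921 - \left(-139\right) 10\right) - 280 \sqrt{33} = \left(-11921 - -1390\right) - 280 \sqrt{33} = \left(-11921 + 1390\right) - 280 \sqrt{33} = -10531 - 280 \sqrt{33}$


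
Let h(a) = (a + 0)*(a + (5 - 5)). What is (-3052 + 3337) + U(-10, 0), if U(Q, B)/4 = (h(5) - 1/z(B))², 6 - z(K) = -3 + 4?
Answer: 68629/25 ≈ 2745.2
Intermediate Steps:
z(K) = 5 (z(K) = 6 - (-3 + 4) = 6 - 1*1 = 6 - 1 = 5)
h(a) = a² (h(a) = a*(a + 0) = a*a = a²)
U(Q, B) = 61504/25 (U(Q, B) = 4*(5² - 1/5)² = 4*(25 - 1*⅕)² = 4*(25 - ⅕)² = 4*(124/5)² = 4*(15376/25) = 61504/25)
(-3052 + 3337) + U(-10, 0) = (-3052 + 3337) + 61504/25 = 285 + 61504/25 = 68629/25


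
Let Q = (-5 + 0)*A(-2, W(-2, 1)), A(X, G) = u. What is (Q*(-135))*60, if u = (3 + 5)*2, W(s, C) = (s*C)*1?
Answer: 648000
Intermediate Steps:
W(s, C) = C*s (W(s, C) = (C*s)*1 = C*s)
u = 16 (u = 8*2 = 16)
A(X, G) = 16
Q = -80 (Q = (-5 + 0)*16 = -5*16 = -80)
(Q*(-135))*60 = -80*(-135)*60 = 10800*60 = 648000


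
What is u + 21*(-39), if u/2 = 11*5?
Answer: -709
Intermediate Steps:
u = 110 (u = 2*(11*5) = 2*55 = 110)
u + 21*(-39) = 110 + 21*(-39) = 110 - 819 = -709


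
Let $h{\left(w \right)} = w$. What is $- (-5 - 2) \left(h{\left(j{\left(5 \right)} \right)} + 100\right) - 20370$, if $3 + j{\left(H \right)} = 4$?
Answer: $-19663$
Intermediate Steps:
$j{\left(H \right)} = 1$ ($j{\left(H \right)} = -3 + 4 = 1$)
$- (-5 - 2) \left(h{\left(j{\left(5 \right)} \right)} + 100\right) - 20370 = - (-5 - 2) \left(1 + 100\right) - 20370 = \left(-1\right) \left(-7\right) 101 - 20370 = 7 \cdot 101 - 20370 = 707 - 20370 = -19663$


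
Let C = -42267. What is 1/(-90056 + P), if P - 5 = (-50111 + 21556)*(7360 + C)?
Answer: 1/996679334 ≈ 1.0033e-9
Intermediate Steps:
P = 996769390 (P = 5 + (-50111 + 21556)*(7360 - 42267) = 5 - 28555*(-34907) = 5 + 996769385 = 996769390)
1/(-90056 + P) = 1/(-90056 + 996769390) = 1/996679334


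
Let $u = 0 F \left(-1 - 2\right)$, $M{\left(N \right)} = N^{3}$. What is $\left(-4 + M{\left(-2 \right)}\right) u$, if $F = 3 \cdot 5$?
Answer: $0$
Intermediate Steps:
$F = 15$
$u = 0$ ($u = 0 \cdot 15 \left(-1 - 2\right) = 0 \left(-1 - 2\right) = 0 \left(-3\right) = 0$)
$\left(-4 + M{\left(-2 \right)}\right) u = \left(-4 + \left(-2\right)^{3}\right) 0 = \left(-4 - 8\right) 0 = \left(-12\right) 0 = 0$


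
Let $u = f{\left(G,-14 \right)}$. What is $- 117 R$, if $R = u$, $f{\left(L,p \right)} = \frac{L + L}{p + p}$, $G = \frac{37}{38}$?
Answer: $\frac{4329}{532} \approx 8.1372$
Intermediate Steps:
$G = \frac{37}{38}$ ($G = 37 \cdot \frac{1}{38} = \frac{37}{38} \approx 0.97368$)
$f{\left(L,p \right)} = \frac{L}{p}$ ($f{\left(L,p \right)} = \frac{2 L}{2 p} = 2 L \frac{1}{2 p} = \frac{L}{p}$)
$u = - \frac{37}{532}$ ($u = \frac{37}{38 \left(-14\right)} = \frac{37}{38} \left(- \frac{1}{14}\right) = - \frac{37}{532} \approx -0.069549$)
$R = - \frac{37}{532} \approx -0.069549$
$- 117 R = \left(-117\right) \left(- \frac{37}{532}\right) = \frac{4329}{532}$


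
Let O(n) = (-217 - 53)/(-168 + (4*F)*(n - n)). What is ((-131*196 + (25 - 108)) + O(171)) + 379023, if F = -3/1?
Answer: 9891437/28 ≈ 3.5327e+5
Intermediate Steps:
F = -3 (F = -3*1 = -3)
O(n) = 45/28 (O(n) = (-217 - 53)/(-168 + (4*(-3))*(n - n)) = -270/(-168 - 12*0) = -270/(-168 + 0) = -270/(-168) = -270*(-1/168) = 45/28)
((-131*196 + (25 - 108)) + O(171)) + 379023 = ((-131*196 + (25 - 108)) + 45/28) + 379023 = ((-25676 - 83) + 45/28) + 379023 = (-25759 + 45/28) + 379023 = -721207/28 + 379023 = 9891437/28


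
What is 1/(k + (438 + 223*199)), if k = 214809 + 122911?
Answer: 1/382535 ≈ 2.6141e-6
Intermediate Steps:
k = 337720
1/(k + (438 + 223*199)) = 1/(337720 + (438 + 223*199)) = 1/(337720 + (438 + 44377)) = 1/(337720 + 44815) = 1/382535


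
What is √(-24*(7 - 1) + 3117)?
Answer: √2973 ≈ 54.525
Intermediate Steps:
√(-24*(7 - 1) + 3117) = √(-24*6 + 3117) = √(-144 + 3117) = √2973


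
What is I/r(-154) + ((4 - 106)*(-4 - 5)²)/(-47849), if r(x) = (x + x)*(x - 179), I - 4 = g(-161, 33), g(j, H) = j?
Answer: 839871475/4907584836 ≈ 0.17114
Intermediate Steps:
I = -157 (I = 4 - 161 = -157)
r(x) = 2*x*(-179 + x) (r(x) = (2*x)*(-179 + x) = 2*x*(-179 + x))
I/r(-154) + ((4 - 106)*(-4 - 5)²)/(-47849) = -157*(-1/(308*(-179 - 154))) + ((4 - 106)*(-4 - 5)²)/(-47849) = -157/(2*(-154)*(-333)) - 102*(-9)²*(-1/47849) = -157/102564 - 102*81*(-1/47849) = -157*1/102564 - 8262*(-1/47849) = -157/102564 + 8262/47849 = 839871475/4907584836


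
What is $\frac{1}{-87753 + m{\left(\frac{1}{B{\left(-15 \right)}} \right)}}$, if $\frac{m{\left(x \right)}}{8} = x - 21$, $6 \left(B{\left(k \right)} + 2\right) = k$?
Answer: $- \frac{9}{791305} \approx -1.1374 \cdot 10^{-5}$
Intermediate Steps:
$B{\left(k \right)} = -2 + \frac{k}{6}$
$m{\left(x \right)} = -168 + 8 x$ ($m{\left(x \right)} = 8 \left(x - 21\right) = 8 \left(-21 + x\right) = -168 + 8 x$)
$\frac{1}{-87753 + m{\left(\frac{1}{B{\left(-15 \right)}} \right)}} = \frac{1}{-87753 - \left(168 - \frac{8}{-2 + \frac{1}{6} \left(-15\right)}\right)} = \frac{1}{-87753 - \left(168 - \frac{8}{-2 - \frac{5}{2}}\right)} = \frac{1}{-87753 - \left(168 - \frac{8}{- \frac{9}{2}}\right)} = \frac{1}{-87753 + \left(-168 + 8 \left(- \frac{2}{9}\right)\right)} = \frac{1}{-87753 - \frac{1528}{9}} = \frac{1}{- \frac{791305}{9}} = - \frac{9}{791305}$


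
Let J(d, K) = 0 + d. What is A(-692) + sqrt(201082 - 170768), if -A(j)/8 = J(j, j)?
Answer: 5536 + sqrt(30314) ≈ 5710.1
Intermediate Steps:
J(d, K) = d
A(j) = -8*j
A(-692) + sqrt(201082 - 170768) = -8*(-692) + sqrt(201082 - 170768) = 5536 + sqrt(30314)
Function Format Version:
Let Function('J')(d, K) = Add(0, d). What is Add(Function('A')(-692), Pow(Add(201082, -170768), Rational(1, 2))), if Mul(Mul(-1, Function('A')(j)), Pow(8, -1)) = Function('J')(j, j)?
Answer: Add(5536, Pow(30314, Rational(1, 2))) ≈ 5710.1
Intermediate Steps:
Function('J')(d, K) = d
Function('A')(j) = Mul(-8, j)
Add(Function('A')(-692), Pow(Add(201082, -170768), Rational(1, 2))) = Add(Mul(-8, -692), Pow(Add(201082, -170768), Rational(1, 2))) = Add(5536, Pow(30314, Rational(1, 2)))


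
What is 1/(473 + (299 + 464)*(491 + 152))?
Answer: 1/491082 ≈ 2.0363e-6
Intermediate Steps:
1/(473 + (299 + 464)*(491 + 152)) = 1/(473 + 763*643) = 1/(473 + 490609) = 1/491082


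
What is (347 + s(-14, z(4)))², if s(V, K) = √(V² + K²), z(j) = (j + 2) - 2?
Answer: 120621 + 1388*√53 ≈ 1.3073e+5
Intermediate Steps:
z(j) = j (z(j) = (2 + j) - 2 = j)
s(V, K) = √(K² + V²)
(347 + s(-14, z(4)))² = (347 + √(4² + (-14)²))² = (347 + √(16 + 196))² = (347 + √212)² = (347 + 2*√53)²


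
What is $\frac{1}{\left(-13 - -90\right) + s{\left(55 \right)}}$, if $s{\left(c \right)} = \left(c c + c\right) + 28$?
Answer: $\frac{1}{3185} \approx 0.00031397$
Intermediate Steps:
$s{\left(c \right)} = 28 + c + c^{2}$ ($s{\left(c \right)} = \left(c^{2} + c\right) + 28 = \left(c + c^{2}\right) + 28 = 28 + c + c^{2}$)
$\frac{1}{\left(-13 - -90\right) + s{\left(55 \right)}} = \frac{1}{\left(-13 - -90\right) + \left(28 + 55 + 55^{2}\right)} = \frac{1}{\left(-13 + 90\right) + \left(28 + 55 + 3025\right)} = \frac{1}{77 + 3108} = \frac{1}{3185}$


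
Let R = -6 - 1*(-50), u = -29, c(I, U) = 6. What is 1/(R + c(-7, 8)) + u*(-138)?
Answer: 200101/50 ≈ 4002.0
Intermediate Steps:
R = 44 (R = -6 + 50 = 44)
1/(R + c(-7, 8)) + u*(-138) = 1/(44 + 6) - 29*(-138) = 1/50 + 4002 = 200101/50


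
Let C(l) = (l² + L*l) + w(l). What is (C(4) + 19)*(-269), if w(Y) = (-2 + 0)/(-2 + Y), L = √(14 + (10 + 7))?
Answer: -9146 - 1076*√31 ≈ -15137.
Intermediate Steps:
L = √31 (L = √(14 + 17) = √31 ≈ 5.5678)
w(Y) = -2/(-2 + Y)
C(l) = l² - 2/(-2 + l) + l*√31 (C(l) = (l² + √31*l) - 2/(-2 + l) = (l² + l*√31) - 2/(-2 + l) = l² - 2/(-2 + l) + l*√31)
(C(4) + 19)*(-269) = ((-2 + 4*(-2 + 4)*(4 + √31))/(-2 + 4) + 19)*(-269) = ((-2 + 4*2*(4 + √31))/2 + 19)*(-269) = ((-2 + (32 + 8*√31))/2 + 19)*(-269) = ((30 + 8*√31)/2 + 19)*(-269) = ((15 + 4*√31) + 19)*(-269) = (34 + 4*√31)*(-269) = -9146 - 1076*√31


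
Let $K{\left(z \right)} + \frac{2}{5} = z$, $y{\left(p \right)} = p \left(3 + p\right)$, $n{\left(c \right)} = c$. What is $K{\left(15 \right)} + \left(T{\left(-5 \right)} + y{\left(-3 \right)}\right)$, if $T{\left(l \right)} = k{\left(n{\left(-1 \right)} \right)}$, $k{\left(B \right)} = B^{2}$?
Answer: $\frac{78}{5} \approx 15.6$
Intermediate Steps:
$T{\left(l \right)} = 1$ ($T{\left(l \right)} = \left(-1\right)^{2} = 1$)
$K{\left(z \right)} = - \frac{2}{5} + z$
$K{\left(15 \right)} + \left(T{\left(-5 \right)} + y{\left(-3 \right)}\right) = \left(- \frac{2}{5} + 15\right) + \left(1 - 3 \left(3 - 3\right)\right) = \frac{73}{5} + \left(1 - 0\right) = \frac{73}{5} + \left(1 + 0\right) = \frac{73}{5} + 1 = \frac{78}{5}$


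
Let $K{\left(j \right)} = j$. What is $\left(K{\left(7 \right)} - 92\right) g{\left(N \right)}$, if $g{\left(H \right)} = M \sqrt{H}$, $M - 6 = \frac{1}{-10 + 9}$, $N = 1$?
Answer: $-425$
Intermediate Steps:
$M = 5$ ($M = 6 + \frac{1}{-10 + 9} = 6 + \frac{1}{-1} = 6 - 1 = 5$)
$g{\left(H \right)} = 5 \sqrt{H}$
$\left(K{\left(7 \right)} - 92\right) g{\left(N \right)} = \left(7 - 92\right) 5 \sqrt{1} = - 85 \cdot 5 \cdot 1 = \left(-85\right) 5 = -425$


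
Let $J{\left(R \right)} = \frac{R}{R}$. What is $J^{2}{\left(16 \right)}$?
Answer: $1$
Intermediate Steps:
$J{\left(R \right)} = 1$
$J^{2}{\left(16 \right)} = 1^{2} = 1$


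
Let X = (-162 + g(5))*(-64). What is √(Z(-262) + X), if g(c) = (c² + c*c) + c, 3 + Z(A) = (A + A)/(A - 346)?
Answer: 3*√4393522/76 ≈ 82.740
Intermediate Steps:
Z(A) = -3 + 2*A/(-346 + A) (Z(A) = -3 + (A + A)/(A - 346) = -3 + (2*A)/(-346 + A) = -3 + 2*A/(-346 + A))
g(c) = c + 2*c² (g(c) = (c² + c²) + c = 2*c² + c = c + 2*c²)
X = 6848 (X = (-162 + 5*(1 + 2*5))*(-64) = (-162 + 5*(1 + 10))*(-64) = (-162 + 5*11)*(-64) = (-162 + 55)*(-64) = -107*(-64) = 6848)
√(Z(-262) + X) = √((1038 - 1*(-262))/(-346 - 262) + 6848) = √((1038 + 262)/(-608) + 6848) = √(-1/608*1300 + 6848) = √(-325/152 + 6848) = √(1040571/152) = 3*√4393522/76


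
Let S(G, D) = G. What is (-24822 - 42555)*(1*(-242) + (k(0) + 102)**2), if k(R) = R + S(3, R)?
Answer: -726526191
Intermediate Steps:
k(R) = 3 + R (k(R) = R + 3 = 3 + R)
(-24822 - 42555)*(1*(-242) + (k(0) + 102)**2) = (-24822 - 42555)*(1*(-242) + ((3 + 0) + 102)**2) = -67377*(-242 + (3 + 102)**2) = -67377*(-242 + 105**2) = -67377*(-242 + 11025) = -67377*10783 = -726526191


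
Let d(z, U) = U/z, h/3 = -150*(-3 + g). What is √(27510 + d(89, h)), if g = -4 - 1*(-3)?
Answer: √218066910/89 ≈ 165.92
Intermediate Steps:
g = -1 (g = -4 + 3 = -1)
h = 1800 (h = 3*(-150*(-3 - 1)) = 3*(-150*(-4)) = 3*(-25*(-24)) = 3*600 = 1800)
√(27510 + d(89, h)) = √(27510 + 1800/89) = √(2450190/89) = √218066910/89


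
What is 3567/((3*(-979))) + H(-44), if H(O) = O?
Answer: -44265/979 ≈ -45.214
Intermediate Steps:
3567/((3*(-979))) + H(-44) = 3567/((3*(-979))) - 44 = 3567/(-2937) - 44 = 3567*(-1/2937) - 44 = -1189/979 - 44 = -44265/979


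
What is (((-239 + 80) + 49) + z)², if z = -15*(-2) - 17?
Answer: 9409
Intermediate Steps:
z = 13 (z = 30 - 17 = 13)
(((-239 + 80) + 49) + z)² = (((-239 + 80) + 49) + 13)² = ((-159 + 49) + 13)² = (-110 + 13)² = (-97)² = 9409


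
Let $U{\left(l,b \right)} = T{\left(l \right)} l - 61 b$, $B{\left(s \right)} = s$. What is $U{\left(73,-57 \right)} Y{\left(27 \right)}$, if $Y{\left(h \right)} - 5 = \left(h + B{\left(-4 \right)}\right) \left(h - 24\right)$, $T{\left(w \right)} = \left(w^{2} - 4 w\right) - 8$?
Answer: $27423956$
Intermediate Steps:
$T{\left(w \right)} = -8 + w^{2} - 4 w$
$U{\left(l,b \right)} = - 61 b + l \left(-8 + l^{2} - 4 l\right)$ ($U{\left(l,b \right)} = \left(-8 + l^{2} - 4 l\right) l - 61 b = l \left(-8 + l^{2} - 4 l\right) - 61 b = - 61 b + l \left(-8 + l^{2} - 4 l\right)$)
$Y{\left(h \right)} = 5 + \left(-24 + h\right) \left(-4 + h\right)$ ($Y{\left(h \right)} = 5 + \left(h - 4\right) \left(h - 24\right) = 5 + \left(-4 + h\right) \left(-24 + h\right) = 5 + \left(-24 + h\right) \left(-4 + h\right)$)
$U{\left(73,-57 \right)} Y{\left(27 \right)} = \left(\left(-61\right) \left(-57\right) - 73 \left(8 - 73^{2} + 4 \cdot 73\right)\right) \left(101 + 27^{2} - 756\right) = \left(3477 - 73 \left(8 - 5329 + 292\right)\right) \left(101 + 729 - 756\right) = \left(3477 - 73 \left(8 - 5329 + 292\right)\right) 74 = \left(3477 - 73 \left(-5029\right)\right) 74 = \left(3477 + 367117\right) 74 = 370594 \cdot 74 = 27423956$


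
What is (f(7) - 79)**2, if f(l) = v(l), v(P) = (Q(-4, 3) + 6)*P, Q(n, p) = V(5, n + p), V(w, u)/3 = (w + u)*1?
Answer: 2209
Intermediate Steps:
V(w, u) = 3*u + 3*w (V(w, u) = 3*((w + u)*1) = 3*((u + w)*1) = 3*(u + w) = 3*u + 3*w)
Q(n, p) = 15 + 3*n + 3*p (Q(n, p) = 3*(n + p) + 3*5 = (3*n + 3*p) + 15 = 15 + 3*n + 3*p)
v(P) = 18*P (v(P) = ((15 + 3*(-4) + 3*3) + 6)*P = ((15 - 12 + 9) + 6)*P = (12 + 6)*P = 18*P)
f(l) = 18*l
(f(7) - 79)**2 = (18*7 - 79)**2 = (126 - 79)**2 = 47**2 = 2209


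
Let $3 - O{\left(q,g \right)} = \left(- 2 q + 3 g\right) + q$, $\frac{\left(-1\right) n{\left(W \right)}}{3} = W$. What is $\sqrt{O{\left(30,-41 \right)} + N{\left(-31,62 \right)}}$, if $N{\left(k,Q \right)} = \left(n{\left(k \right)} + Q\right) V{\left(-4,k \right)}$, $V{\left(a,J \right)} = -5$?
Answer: $i \sqrt{619} \approx 24.88 i$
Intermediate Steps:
$n{\left(W \right)} = - 3 W$
$O{\left(q,g \right)} = 3 + q - 3 g$ ($O{\left(q,g \right)} = 3 - \left(\left(- 2 q + 3 g\right) + q\right) = 3 - \left(- q + 3 g\right) = 3 + q - 3 g$)
$N{\left(k,Q \right)} = - 5 Q + 15 k$ ($N{\left(k,Q \right)} = \left(- 3 k + Q\right) \left(-5\right) = \left(Q - 3 k\right) \left(-5\right) = - 5 Q + 15 k$)
$\sqrt{O{\left(30,-41 \right)} + N{\left(-31,62 \right)}} = \sqrt{\left(3 + 30 - -123\right) + \left(\left(-5\right) 62 + 15 \left(-31\right)\right)} = \sqrt{\left(3 + 30 + 123\right) - 775} = \sqrt{156 - 775} = \sqrt{-619} = i \sqrt{619}$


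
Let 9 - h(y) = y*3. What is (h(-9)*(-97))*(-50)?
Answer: 174600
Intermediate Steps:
h(y) = 9 - 3*y (h(y) = 9 - y*3 = 9 - 3*y)
(h(-9)*(-97))*(-50) = ((9 - 3*(-9))*(-97))*(-50) = ((9 + 27)*(-97))*(-50) = (36*(-97))*(-50) = -3492*(-50) = 174600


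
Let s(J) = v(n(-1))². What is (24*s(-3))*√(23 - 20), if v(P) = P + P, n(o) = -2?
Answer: 384*√3 ≈ 665.11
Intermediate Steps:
v(P) = 2*P
s(J) = 16 (s(J) = (2*(-2))² = (-4)² = 16)
(24*s(-3))*√(23 - 20) = (24*16)*√(23 - 20) = 384*√3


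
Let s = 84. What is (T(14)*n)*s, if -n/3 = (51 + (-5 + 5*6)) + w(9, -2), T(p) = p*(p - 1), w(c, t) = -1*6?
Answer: -3210480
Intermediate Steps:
w(c, t) = -6
T(p) = p*(-1 + p)
n = -210 (n = -3*((51 + (-5 + 5*6)) - 6) = -3*((51 + (-5 + 30)) - 6) = -3*((51 + 25) - 6) = -3*(76 - 6) = -3*70 = -210)
(T(14)*n)*s = ((14*(-1 + 14))*(-210))*84 = ((14*13)*(-210))*84 = (182*(-210))*84 = -38220*84 = -3210480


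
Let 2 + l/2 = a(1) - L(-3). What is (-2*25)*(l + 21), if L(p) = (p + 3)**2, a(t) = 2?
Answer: -1050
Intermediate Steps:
L(p) = (3 + p)**2
l = 0 (l = -4 + 2*(2 - (3 - 3)**2) = -4 + 2*(2 - 1*0**2) = -4 + 2*(2 - 1*0) = -4 + 2*(2 + 0) = -4 + 2*2 = -4 + 4 = 0)
(-2*25)*(l + 21) = (-2*25)*(0 + 21) = -50*21 = -1050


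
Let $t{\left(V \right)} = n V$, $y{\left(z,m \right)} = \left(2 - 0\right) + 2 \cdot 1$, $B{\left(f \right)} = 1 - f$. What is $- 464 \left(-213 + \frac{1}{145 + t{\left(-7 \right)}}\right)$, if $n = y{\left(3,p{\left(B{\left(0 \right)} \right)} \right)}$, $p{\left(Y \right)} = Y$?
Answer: $\frac{11562880}{117} \approx 98828.0$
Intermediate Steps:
$y{\left(z,m \right)} = 4$ ($y{\left(z,m \right)} = \left(2 + 0\right) + 2 = 2 + 2 = 4$)
$n = 4$
$t{\left(V \right)} = 4 V$
$- 464 \left(-213 + \frac{1}{145 + t{\left(-7 \right)}}\right) = - 464 \left(-213 + \frac{1}{145 + 4 \left(-7\right)}\right) = - 464 \left(-213 + \frac{1}{145 - 28}\right) = - 464 \left(-213 + \frac{1}{117}\right) = \left(-464\right) \left(- \frac{24920}{117}\right) = \frac{11562880}{117}$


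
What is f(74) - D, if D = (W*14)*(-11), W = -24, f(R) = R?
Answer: -3622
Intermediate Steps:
D = 3696 (D = -24*14*(-11) = -336*(-11) = 3696)
f(74) - D = 74 - 1*3696 = 74 - 3696 = -3622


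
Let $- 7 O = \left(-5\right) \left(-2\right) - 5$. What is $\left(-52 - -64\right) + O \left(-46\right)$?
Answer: $\frac{314}{7} \approx 44.857$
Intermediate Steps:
$O = - \frac{5}{7}$ ($O = - \frac{\left(-5\right) \left(-2\right) - 5}{7} = - \frac{10 - 5}{7} = \left(- \frac{1}{7}\right) 5 = - \frac{5}{7} \approx -0.71429$)
$\left(-52 - -64\right) + O \left(-46\right) = \left(-52 - -64\right) - - \frac{230}{7} = \left(-52 + 64\right) + \frac{230}{7} = 12 + \frac{230}{7} = \frac{314}{7}$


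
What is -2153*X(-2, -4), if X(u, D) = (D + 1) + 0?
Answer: 6459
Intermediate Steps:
X(u, D) = 1 + D (X(u, D) = (1 + D) + 0 = 1 + D)
-2153*X(-2, -4) = -2153*(1 - 4) = -2153*(-3) = 6459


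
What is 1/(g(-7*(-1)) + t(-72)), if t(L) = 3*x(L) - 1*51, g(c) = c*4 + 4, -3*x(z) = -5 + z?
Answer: 1/58 ≈ 0.017241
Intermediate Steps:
x(z) = 5/3 - z/3 (x(z) = -(-5 + z)/3 = 5/3 - z/3)
g(c) = 4 + 4*c (g(c) = 4*c + 4 = 4 + 4*c)
t(L) = -46 - L (t(L) = 3*(5/3 - L/3) - 1*51 = (5 - L) - 51 = -46 - L)
1/(g(-7*(-1)) + t(-72)) = 1/((4 + 4*(-7*(-1))) + (-46 - 1*(-72))) = 1/((4 + 4*7) + (-46 + 72)) = 1/((4 + 28) + 26) = 1/(32 + 26) = 1/58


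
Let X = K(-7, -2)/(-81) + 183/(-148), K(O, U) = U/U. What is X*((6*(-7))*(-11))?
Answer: -1152767/1998 ≈ -576.96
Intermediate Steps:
K(O, U) = 1
X = -14971/11988 (X = 1/(-81) + 183/(-148) = 1*(-1/81) + 183*(-1/148) = -1/81 - 183/148 = -14971/11988 ≈ -1.2488)
X*((6*(-7))*(-11)) = -14971*6*(-7)*(-11)/11988 = -(-104797)*(-11)/1998 = -14971/11988*462 = -1152767/1998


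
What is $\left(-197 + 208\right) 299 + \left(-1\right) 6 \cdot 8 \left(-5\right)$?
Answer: $3529$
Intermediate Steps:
$\left(-197 + 208\right) 299 + \left(-1\right) 6 \cdot 8 \left(-5\right) = 11 \cdot 299 + \left(-6\right) 8 \left(-5\right) = 3289 - -240 = 3289 + 240 = 3529$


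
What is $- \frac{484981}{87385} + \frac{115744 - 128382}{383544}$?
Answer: $- \frac{93557962147}{16757996220} \approx -5.5829$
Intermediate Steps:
$- \frac{484981}{87385} + \frac{115744 - 128382}{383544} = \left(-484981\right) \frac{1}{87385} + \left(115744 - 128382\right) \frac{1}{383544} = - \frac{484981}{87385} - \frac{6319}{191772} = - \frac{93557962147}{16757996220}$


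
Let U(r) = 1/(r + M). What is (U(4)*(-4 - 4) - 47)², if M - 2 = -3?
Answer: 22201/9 ≈ 2466.8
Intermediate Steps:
M = -1 (M = 2 - 3 = -1)
U(r) = 1/(-1 + r) (U(r) = 1/(r - 1) = 1/(-1 + r))
(U(4)*(-4 - 4) - 47)² = ((-4 - 4)/(-1 + 4) - 47)² = (-8/3 - 47)² = (-149/3)² = 22201/9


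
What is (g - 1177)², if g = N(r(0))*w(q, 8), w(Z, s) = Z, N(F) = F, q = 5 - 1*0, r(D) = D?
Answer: 1385329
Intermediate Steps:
q = 5 (q = 5 + 0 = 5)
g = 0 (g = 0*5 = 0)
(g - 1177)² = (0 - 1177)² = (-1177)² = 1385329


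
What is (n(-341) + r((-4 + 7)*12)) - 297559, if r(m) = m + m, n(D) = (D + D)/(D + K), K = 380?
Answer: -11602675/39 ≈ -2.9750e+5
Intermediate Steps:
n(D) = 2*D/(380 + D) (n(D) = (D + D)/(D + 380) = (2*D)/(380 + D) = 2*D/(380 + D))
r(m) = 2*m
(n(-341) + r((-4 + 7)*12)) - 297559 = (2*(-341)/(380 - 341) + 2*((-4 + 7)*12)) - 297559 = (2*(-341)/39 + 2*(3*12)) - 297559 = (2*(-341)*(1/39) + 2*36) - 297559 = (-682/39 + 72) - 297559 = 2126/39 - 297559 = -11602675/39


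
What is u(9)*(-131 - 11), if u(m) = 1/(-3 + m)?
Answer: -71/3 ≈ -23.667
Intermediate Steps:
u(9)*(-131 - 11) = (-131 - 11)/(-3 + 9) = -142/6 = (⅙)*(-142) = -71/3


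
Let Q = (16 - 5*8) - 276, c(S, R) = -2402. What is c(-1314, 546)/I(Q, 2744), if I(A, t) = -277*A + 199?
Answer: -2402/83299 ≈ -0.028836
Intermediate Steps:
Q = -300 (Q = (16 - 40) - 276 = -24 - 276 = -300)
I(A, t) = 199 - 277*A
c(-1314, 546)/I(Q, 2744) = -2402/(199 - 277*(-300)) = -2402/(199 + 83100) = -2402/83299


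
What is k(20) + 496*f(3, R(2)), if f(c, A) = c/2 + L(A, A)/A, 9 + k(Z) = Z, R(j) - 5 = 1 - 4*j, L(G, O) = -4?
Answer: 1747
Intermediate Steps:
R(j) = 6 - 4*j (R(j) = 5 + (1 - 4*j) = 6 - 4*j)
k(Z) = -9 + Z
f(c, A) = c/2 - 4/A
k(20) + 496*f(3, R(2)) = (-9 + 20) + 496*((1/2)*3 - 4/(6 - 4*2)) = 11 + 496*(3/2 - 4/(6 - 8)) = 11 + 496*(3/2 - 4/(-2)) = 11 + 496*(3/2 - 4*(-1/2)) = 11 + 496*(3/2 + 2) = 11 + 496*(7/2) = 11 + 1736 = 1747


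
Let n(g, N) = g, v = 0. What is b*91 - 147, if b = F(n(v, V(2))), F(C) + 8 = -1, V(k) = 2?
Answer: -966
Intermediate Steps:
F(C) = -9 (F(C) = -8 - 1 = -9)
b = -9
b*91 - 147 = -9*91 - 147 = -819 - 147 = -966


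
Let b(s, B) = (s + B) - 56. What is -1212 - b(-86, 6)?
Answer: -1076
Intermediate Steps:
b(s, B) = -56 + B + s (b(s, B) = (B + s) - 56 = -56 + B + s)
-1212 - b(-86, 6) = -1212 - (-56 + 6 - 86) = -1212 - 1*(-136) = -1212 + 136 = -1076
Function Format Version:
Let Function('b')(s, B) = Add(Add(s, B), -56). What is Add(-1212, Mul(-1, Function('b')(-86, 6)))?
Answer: -1076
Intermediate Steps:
Function('b')(s, B) = Add(-56, B, s) (Function('b')(s, B) = Add(Add(B, s), -56) = Add(-56, B, s))
Add(-1212, Mul(-1, Function('b')(-86, 6))) = Add(-1212, Mul(-1, Add(-56, 6, -86))) = Add(-1212, Mul(-1, -136)) = Add(-1212, 136) = -1076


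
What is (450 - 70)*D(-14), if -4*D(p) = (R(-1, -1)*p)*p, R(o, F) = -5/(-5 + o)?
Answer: -46550/3 ≈ -15517.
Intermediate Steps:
D(p) = -5*p²/24 (D(p) = -(-5/(-5 - 1))*p*p/4 = -(-5/(-6))*p*p/4 = -(-5*(-⅙))*p*p/4 = -5*p/6*p/4 = -5*p²/24)
(450 - 70)*D(-14) = (450 - 70)*(-5/24*(-14)²) = 380*(-5/24*196) = 380*(-245/6) = -46550/3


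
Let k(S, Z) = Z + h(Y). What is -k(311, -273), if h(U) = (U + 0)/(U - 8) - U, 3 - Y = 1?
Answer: 826/3 ≈ 275.33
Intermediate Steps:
Y = 2 (Y = 3 - 1*1 = 3 - 1 = 2)
h(U) = -U + U/(-8 + U) (h(U) = U/(-8 + U) - U = -U + U/(-8 + U))
k(S, Z) = -7/3 + Z (k(S, Z) = Z + 2*(9 - 1*2)/(-8 + 2) = Z + 2*(9 - 2)/(-6) = Z + 2*(-1/6)*7 = Z - 7/3 = -7/3 + Z)
-k(311, -273) = -(-7/3 - 273) = -1*(-826/3) = 826/3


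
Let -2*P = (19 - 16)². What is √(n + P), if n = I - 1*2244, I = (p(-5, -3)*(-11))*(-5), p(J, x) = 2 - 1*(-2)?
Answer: I*√8114/2 ≈ 45.039*I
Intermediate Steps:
p(J, x) = 4 (p(J, x) = 2 + 2 = 4)
P = -9/2 (P = -(19 - 16)²/2 = -½*3² = -½*9 = -9/2 ≈ -4.5000)
I = 220 (I = (4*(-11))*(-5) = -44*(-5) = 220)
n = -2024 (n = 220 - 1*2244 = 220 - 2244 = -2024)
√(n + P) = √(-2024 - 9/2) = √(-4057/2) = I*√8114/2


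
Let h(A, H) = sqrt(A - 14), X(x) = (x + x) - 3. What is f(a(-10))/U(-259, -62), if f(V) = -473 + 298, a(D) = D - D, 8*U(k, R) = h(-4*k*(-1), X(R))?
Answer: 20*I*sqrt(42)/3 ≈ 43.205*I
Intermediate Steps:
X(x) = -3 + 2*x (X(x) = 2*x - 3 = -3 + 2*x)
h(A, H) = sqrt(-14 + A)
U(k, R) = sqrt(-14 + 4*k)/8 (U(k, R) = sqrt(-14 - 4*k*(-1))/8 = sqrt(-14 + 4*k)/8)
a(D) = 0
f(V) = -175
f(a(-10))/U(-259, -62) = -175*8/sqrt(-14 + 4*(-259)) = -175*8/sqrt(-14 - 1036) = -175*(-4*I*sqrt(42)/105) = -(-20)*I*sqrt(42)/3 = 20*I*sqrt(42)/3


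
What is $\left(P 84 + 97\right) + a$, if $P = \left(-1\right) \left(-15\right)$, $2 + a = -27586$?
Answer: $-26231$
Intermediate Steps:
$a = -27588$ ($a = -2 - 27586 = -27588$)
$P = 15$
$\left(P 84 + 97\right) + a = \left(15 \cdot 84 + 97\right) - 27588 = \left(1260 + 97\right) - 27588 = 1357 - 27588 = -26231$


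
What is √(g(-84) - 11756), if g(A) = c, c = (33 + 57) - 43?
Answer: 3*I*√1301 ≈ 108.21*I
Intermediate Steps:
c = 47 (c = 90 - 43 = 47)
g(A) = 47
√(g(-84) - 11756) = √(47 - 11756) = √(-11709) = 3*I*√1301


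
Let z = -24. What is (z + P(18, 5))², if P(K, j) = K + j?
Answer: 1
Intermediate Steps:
(z + P(18, 5))² = (-24 + (18 + 5))² = (-24 + 23)² = (-1)² = 1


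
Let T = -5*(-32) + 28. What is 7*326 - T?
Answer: 2094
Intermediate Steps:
T = 188 (T = 160 + 28 = 188)
7*326 - T = 7*326 - 1*188 = 2282 - 188 = 2094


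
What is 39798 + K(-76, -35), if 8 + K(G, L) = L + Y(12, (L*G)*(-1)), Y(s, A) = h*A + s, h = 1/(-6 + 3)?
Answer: 121961/3 ≈ 40654.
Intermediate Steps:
h = -⅓ (h = 1/(-3) = -⅓ ≈ -0.33333)
Y(s, A) = s - A/3 (Y(s, A) = -A/3 + s = s - A/3)
K(G, L) = 4 + L + G*L/3 (K(G, L) = -8 + (L + (12 - L*G*(-1)/3)) = -8 + (L + (12 - G*L*(-1)/3)) = -8 + (L + (12 - (-1)*G*L/3)) = -8 + (L + (12 + G*L/3)) = -8 + (12 + L + G*L/3) = 4 + L + G*L/3)
39798 + K(-76, -35) = 39798 + (4 - 35 + (⅓)*(-76)*(-35)) = 39798 + (4 - 35 + 2660/3) = 39798 + 2567/3 = 121961/3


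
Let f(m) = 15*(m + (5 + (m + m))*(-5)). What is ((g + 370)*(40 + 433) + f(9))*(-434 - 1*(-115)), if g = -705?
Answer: 51054355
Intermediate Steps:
f(m) = -375 - 135*m (f(m) = 15*(m + (5 + 2*m)*(-5)) = 15*(m + (-25 - 10*m)) = 15*(-25 - 9*m) = -375 - 135*m)
((g + 370)*(40 + 433) + f(9))*(-434 - 1*(-115)) = ((-705 + 370)*(40 + 433) + (-375 - 135*9))*(-434 - 1*(-115)) = (-335*473 + (-375 - 1215))*(-434 + 115) = (-158455 - 1590)*(-319) = -160045*(-319) = 51054355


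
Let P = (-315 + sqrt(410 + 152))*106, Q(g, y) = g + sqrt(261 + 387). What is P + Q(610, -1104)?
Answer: -32780 + 18*sqrt(2) + 106*sqrt(562) ≈ -30242.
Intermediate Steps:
Q(g, y) = g + 18*sqrt(2) (Q(g, y) = g + sqrt(648) = g + 18*sqrt(2))
P = -33390 + 106*sqrt(562) (P = (-315 + sqrt(562))*106 = -33390 + 106*sqrt(562) ≈ -30877.)
P + Q(610, -1104) = (-33390 + 106*sqrt(562)) + (610 + 18*sqrt(2)) = -32780 + 18*sqrt(2) + 106*sqrt(562)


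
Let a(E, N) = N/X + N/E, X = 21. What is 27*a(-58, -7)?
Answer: -333/58 ≈ -5.7414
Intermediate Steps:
a(E, N) = N/21 + N/E
27*a(-58, -7) = 27*((1/21)*(-7) - 7/(-58)) = 27*(-1/3 - 7*(-1/58)) = 27*(-1/3 + 7/58) = 27*(-37/174) = -333/58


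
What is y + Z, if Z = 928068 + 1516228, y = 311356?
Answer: 2755652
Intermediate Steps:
Z = 2444296
y + Z = 311356 + 2444296 = 2755652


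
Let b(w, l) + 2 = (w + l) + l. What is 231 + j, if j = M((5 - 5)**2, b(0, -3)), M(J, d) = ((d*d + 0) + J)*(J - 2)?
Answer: 103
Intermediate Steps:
b(w, l) = -2 + w + 2*l (b(w, l) = -2 + ((w + l) + l) = -2 + ((l + w) + l) = -2 + (w + 2*l) = -2 + w + 2*l)
M(J, d) = (-2 + J)*(J + d**2) (M(J, d) = ((d**2 + 0) + J)*(-2 + J) = (d**2 + J)*(-2 + J) = (J + d**2)*(-2 + J) = (-2 + J)*(J + d**2))
j = -128 (j = ((5 - 5)**2)**2 - 2*(5 - 5)**2 - 2*(-2 + 0 + 2*(-3))**2 + (5 - 5)**2*(-2 + 0 + 2*(-3))**2 = (0**2)**2 - 2*0**2 - 2*(-2 + 0 - 6)**2 + 0**2*(-2 + 0 - 6)**2 = 0**2 - 2*0 - 2*(-8)**2 + 0*(-8)**2 = 0 + 0 - 2*64 + 0*64 = 0 + 0 - 128 + 0 = -128)
231 + j = 231 - 128 = 103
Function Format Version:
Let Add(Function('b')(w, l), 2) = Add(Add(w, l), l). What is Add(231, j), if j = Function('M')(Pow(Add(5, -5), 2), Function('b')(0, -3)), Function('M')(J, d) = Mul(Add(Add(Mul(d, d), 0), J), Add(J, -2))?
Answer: 103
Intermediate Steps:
Function('b')(w, l) = Add(-2, w, Mul(2, l)) (Function('b')(w, l) = Add(-2, Add(Add(w, l), l)) = Add(-2, Add(Add(l, w), l)) = Add(-2, Add(w, Mul(2, l))) = Add(-2, w, Mul(2, l)))
Function('M')(J, d) = Mul(Add(-2, J), Add(J, Pow(d, 2))) (Function('M')(J, d) = Mul(Add(Add(Pow(d, 2), 0), J), Add(-2, J)) = Mul(Add(Pow(d, 2), J), Add(-2, J)) = Mul(Add(J, Pow(d, 2)), Add(-2, J)) = Mul(Add(-2, J), Add(J, Pow(d, 2))))
j = -128 (j = Add(Pow(Pow(Add(5, -5), 2), 2), Mul(-2, Pow(Add(5, -5), 2)), Mul(-2, Pow(Add(-2, 0, Mul(2, -3)), 2)), Mul(Pow(Add(5, -5), 2), Pow(Add(-2, 0, Mul(2, -3)), 2))) = Add(Pow(Pow(0, 2), 2), Mul(-2, Pow(0, 2)), Mul(-2, Pow(Add(-2, 0, -6), 2)), Mul(Pow(0, 2), Pow(Add(-2, 0, -6), 2))) = Add(Pow(0, 2), Mul(-2, 0), Mul(-2, Pow(-8, 2)), Mul(0, Pow(-8, 2))) = Add(0, 0, Mul(-2, 64), Mul(0, 64)) = Add(0, 0, -128, 0) = -128)
Add(231, j) = Add(231, -128) = 103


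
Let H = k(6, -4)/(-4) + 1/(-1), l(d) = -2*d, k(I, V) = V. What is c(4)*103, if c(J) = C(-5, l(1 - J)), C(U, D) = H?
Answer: 0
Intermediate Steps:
H = 0 (H = -4/(-4) + 1/(-1) = -4*(-¼) + 1*(-1) = 1 - 1 = 0)
C(U, D) = 0
c(J) = 0
c(4)*103 = 0*103 = 0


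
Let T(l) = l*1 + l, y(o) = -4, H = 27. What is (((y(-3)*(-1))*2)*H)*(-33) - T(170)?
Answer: -7468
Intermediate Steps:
T(l) = 2*l (T(l) = l + l = 2*l)
(((y(-3)*(-1))*2)*H)*(-33) - T(170) = ((-4*(-1)*2)*27)*(-33) - 2*170 = ((4*2)*27)*(-33) - 1*340 = (8*27)*(-33) - 340 = 216*(-33) - 340 = -7128 - 340 = -7468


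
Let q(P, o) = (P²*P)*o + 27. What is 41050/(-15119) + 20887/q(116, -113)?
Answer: -7240764912603/2666707680299 ≈ -2.7152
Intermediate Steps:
q(P, o) = 27 + o*P³ (q(P, o) = P³*o + 27 = o*P³ + 27 = 27 + o*P³)
41050/(-15119) + 20887/q(116, -113) = 41050/(-15119) + 20887/(27 - 113*116³) = 41050*(-1/15119) + 20887/(27 - 113*1560896) = -41050/15119 + 20887/(27 - 176381248) = -41050/15119 + 20887/(-176381221) = -41050/15119 + 20887*(-1/176381221) = -41050/15119 - 20887/176381221 = -7240764912603/2666707680299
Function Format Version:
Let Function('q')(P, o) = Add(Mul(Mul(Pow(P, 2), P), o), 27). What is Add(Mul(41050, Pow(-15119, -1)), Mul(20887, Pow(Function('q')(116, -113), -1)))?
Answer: Rational(-7240764912603, 2666707680299) ≈ -2.7152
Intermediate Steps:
Function('q')(P, o) = Add(27, Mul(o, Pow(P, 3))) (Function('q')(P, o) = Add(Mul(Pow(P, 3), o), 27) = Add(Mul(o, Pow(P, 3)), 27) = Add(27, Mul(o, Pow(P, 3))))
Add(Mul(41050, Pow(-15119, -1)), Mul(20887, Pow(Function('q')(116, -113), -1))) = Add(Mul(41050, Pow(-15119, -1)), Mul(20887, Pow(Add(27, Mul(-113, Pow(116, 3))), -1))) = Add(Mul(41050, Rational(-1, 15119)), Mul(20887, Pow(Add(27, Mul(-113, 1560896)), -1))) = Add(Rational(-41050, 15119), Mul(20887, Pow(Add(27, -176381248), -1))) = Add(Rational(-41050, 15119), Mul(20887, Pow(-176381221, -1))) = Add(Rational(-41050, 15119), Mul(20887, Rational(-1, 176381221))) = Add(Rational(-41050, 15119), Rational(-20887, 176381221)) = Rational(-7240764912603, 2666707680299)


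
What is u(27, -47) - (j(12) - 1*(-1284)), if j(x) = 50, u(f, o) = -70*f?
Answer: -3224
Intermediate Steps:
u(27, -47) - (j(12) - 1*(-1284)) = -70*27 - (50 - 1*(-1284)) = -1890 - (50 + 1284) = -1890 - 1*1334 = -1890 - 1334 = -3224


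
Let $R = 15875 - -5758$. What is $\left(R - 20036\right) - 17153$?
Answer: $-15556$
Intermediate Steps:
$R = 21633$ ($R = 15875 + 5758 = 21633$)
$\left(R - 20036\right) - 17153 = \left(21633 - 20036\right) - 17153 = 1597 - 17153 = -15556$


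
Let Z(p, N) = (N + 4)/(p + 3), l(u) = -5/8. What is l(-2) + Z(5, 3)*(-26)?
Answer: -187/8 ≈ -23.375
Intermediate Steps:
l(u) = -5/8 (l(u) = -5*⅛ = -5/8)
Z(p, N) = (4 + N)/(3 + p)
l(-2) + Z(5, 3)*(-26) = -5/8 + ((4 + 3)/(3 + 5))*(-26) = -5/8 + (7/8)*(-26) = -5/8 - 91/4 = -187/8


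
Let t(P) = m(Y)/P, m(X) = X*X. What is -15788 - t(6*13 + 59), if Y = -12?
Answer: -2163100/137 ≈ -15789.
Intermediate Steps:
m(X) = X**2
t(P) = 144/P (t(P) = (-12)**2/P = 144/P)
-15788 - t(6*13 + 59) = -15788 - 144/(6*13 + 59) = -15788 - 144/(78 + 59) = -15788 - 144/137 = -2163100/137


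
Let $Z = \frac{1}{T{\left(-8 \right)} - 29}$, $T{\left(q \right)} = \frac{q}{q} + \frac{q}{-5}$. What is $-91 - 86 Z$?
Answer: $- \frac{5791}{66} \approx -87.742$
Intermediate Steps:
$T{\left(q \right)} = 1 - \frac{q}{5}$ ($T{\left(q \right)} = 1 + q \left(- \frac{1}{5}\right) = 1 - \frac{q}{5}$)
$Z = - \frac{5}{132}$ ($Z = \frac{1}{\left(1 - - \frac{8}{5}\right) - 29} = \frac{1}{\left(1 + \frac{8}{5}\right) - 29} = \frac{1}{\frac{13}{5} - 29} = \frac{1}{- \frac{132}{5}} = - \frac{5}{132} \approx -0.037879$)
$-91 - 86 Z = -91 - - \frac{215}{66} = -91 + \frac{215}{66} = - \frac{5791}{66}$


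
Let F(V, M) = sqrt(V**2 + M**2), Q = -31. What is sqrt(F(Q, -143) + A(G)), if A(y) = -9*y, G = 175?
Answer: sqrt(-1575 + sqrt(21410)) ≈ 37.798*I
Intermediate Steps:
F(V, M) = sqrt(M**2 + V**2)
sqrt(F(Q, -143) + A(G)) = sqrt(sqrt((-143)**2 + (-31)**2) - 9*175) = sqrt(sqrt(20449 + 961) - 1575) = sqrt(sqrt(21410) - 1575) = sqrt(-1575 + sqrt(21410))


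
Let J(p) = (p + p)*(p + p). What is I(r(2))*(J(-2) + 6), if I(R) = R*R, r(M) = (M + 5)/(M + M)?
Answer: 539/8 ≈ 67.375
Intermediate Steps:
J(p) = 4*p² (J(p) = (2*p)*(2*p) = 4*p²)
r(M) = (5 + M)/(2*M) (r(M) = (5 + M)/((2*M)) = (5 + M)*(1/(2*M)) = (5 + M)/(2*M))
I(R) = R²
I(r(2))*(J(-2) + 6) = ((½)*(5 + 2)/2)²*(4*(-2)² + 6) = ((½)*(½)*7)²*(4*4 + 6) = (7/4)²*(16 + 6) = (49/16)*22 = 539/8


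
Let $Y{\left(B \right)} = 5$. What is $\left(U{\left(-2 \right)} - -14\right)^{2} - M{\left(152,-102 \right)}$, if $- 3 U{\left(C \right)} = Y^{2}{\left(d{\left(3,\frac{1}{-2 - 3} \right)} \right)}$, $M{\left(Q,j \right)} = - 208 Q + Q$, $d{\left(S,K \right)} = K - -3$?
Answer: $\frac{283465}{9} \approx 31496.0$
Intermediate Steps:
$d{\left(S,K \right)} = 3 + K$ ($d{\left(S,K \right)} = K + 3 = 3 + K$)
$M{\left(Q,j \right)} = - 207 Q$
$U{\left(C \right)} = - \frac{25}{3}$ ($U{\left(C \right)} = - \frac{5^{2}}{3} = \left(- \frac{1}{3}\right) 25 = - \frac{25}{3}$)
$\left(U{\left(-2 \right)} - -14\right)^{2} - M{\left(152,-102 \right)} = \left(- \frac{25}{3} - -14\right)^{2} - \left(-207\right) 152 = \left(- \frac{25}{3} + 14\right)^{2} - -31464 = \left(\frac{17}{3}\right)^{2} + 31464 = \frac{289}{9} + 31464 = \frac{283465}{9}$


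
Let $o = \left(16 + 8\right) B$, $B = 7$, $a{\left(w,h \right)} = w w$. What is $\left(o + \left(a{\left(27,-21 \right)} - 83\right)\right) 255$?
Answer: $207570$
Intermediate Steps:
$a{\left(w,h \right)} = w^{2}$
$o = 168$ ($o = \left(16 + 8\right) 7 = 24 \cdot 7 = 168$)
$\left(o + \left(a{\left(27,-21 \right)} - 83\right)\right) 255 = \left(168 + \left(27^{2} - 83\right)\right) 255 = \left(168 + \left(729 - 83\right)\right) 255 = \left(168 + 646\right) 255 = 814 \cdot 255 = 207570$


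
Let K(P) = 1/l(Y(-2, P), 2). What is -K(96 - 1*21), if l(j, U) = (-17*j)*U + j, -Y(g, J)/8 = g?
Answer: 1/528 ≈ 0.0018939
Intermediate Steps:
Y(g, J) = -8*g
l(j, U) = j - 17*U*j (l(j, U) = -17*U*j + j = j - 17*U*j)
K(P) = -1/528 (K(P) = 1/((-8*(-2))*(1 - 17*2)) = 1/(16*(1 - 34)) = 1/(16*(-33)) = 1/(-528) = -1/528)
-K(96 - 1*21) = -1*(-1/528) = 1/528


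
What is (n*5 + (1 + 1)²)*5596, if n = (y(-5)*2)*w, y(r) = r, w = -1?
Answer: 302184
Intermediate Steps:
n = 10 (n = -5*2*(-1) = -10*(-1) = 10)
(n*5 + (1 + 1)²)*5596 = (10*5 + (1 + 1)²)*5596 = (50 + 2²)*5596 = (50 + 4)*5596 = 54*5596 = 302184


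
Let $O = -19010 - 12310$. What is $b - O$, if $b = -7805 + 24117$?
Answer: $47632$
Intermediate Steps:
$O = -31320$
$b = 16312$
$b - O = 16312 - -31320 = 16312 + 31320 = 47632$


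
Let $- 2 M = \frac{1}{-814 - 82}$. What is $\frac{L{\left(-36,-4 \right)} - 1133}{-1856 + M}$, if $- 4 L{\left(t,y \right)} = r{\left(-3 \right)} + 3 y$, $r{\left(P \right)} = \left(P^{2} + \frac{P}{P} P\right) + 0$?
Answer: $\frac{2027648}{3325951} \approx 0.60964$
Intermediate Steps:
$r{\left(P \right)} = P + P^{2}$ ($r{\left(P \right)} = \left(P^{2} + 1 P\right) + 0 = \left(P^{2} + P\right) + 0 = \left(P + P^{2}\right) + 0 = P + P^{2}$)
$L{\left(t,y \right)} = - \frac{3}{2} - \frac{3 y}{4}$ ($L{\left(t,y \right)} = - \frac{- 3 \left(1 - 3\right) + 3 y}{4} = - \frac{\left(-3\right) \left(-2\right) + 3 y}{4} = - \frac{6 + 3 y}{4} = - \frac{3}{2} - \frac{3 y}{4}$)
$M = \frac{1}{1792}$ ($M = - \frac{1}{2 \left(-814 - 82\right)} = - \frac{1}{2 \left(-896\right)} = \left(- \frac{1}{2}\right) \left(- \frac{1}{896}\right) = \frac{1}{1792} \approx 0.00055804$)
$\frac{L{\left(-36,-4 \right)} - 1133}{-1856 + M} = \frac{\left(- \frac{3}{2} - -3\right) - 1133}{-1856 + \frac{1}{1792}} = \frac{\left(- \frac{3}{2} + 3\right) - 1133}{- \frac{3325951}{1792}} = \left(\frac{3}{2} - 1133\right) \left(- \frac{1792}{3325951}\right) = \left(- \frac{2263}{2}\right) \left(- \frac{1792}{3325951}\right) = \frac{2027648}{3325951}$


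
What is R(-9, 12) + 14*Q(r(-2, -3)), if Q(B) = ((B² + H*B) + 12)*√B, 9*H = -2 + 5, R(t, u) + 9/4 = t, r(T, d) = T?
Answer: -45/4 + 644*I*√2/3 ≈ -11.25 + 303.58*I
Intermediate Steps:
R(t, u) = -9/4 + t
H = ⅓ (H = (-2 + 5)/9 = (⅑)*3 = ⅓ ≈ 0.33333)
Q(B) = √B*(12 + B² + B/3) (Q(B) = ((B² + B/3) + 12)*√B = (12 + B² + B/3)*√B = √B*(12 + B² + B/3))
R(-9, 12) + 14*Q(r(-2, -3)) = (-9/4 - 9) + 14*(√(-2)*(12 + (-2)² + (⅓)*(-2))) = -45/4 + 14*((I*√2)*(12 + 4 - ⅔)) = -45/4 + 14*((I*√2)*(46/3)) = -45/4 + 14*(46*I*√2/3) = -45/4 + 644*I*√2/3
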